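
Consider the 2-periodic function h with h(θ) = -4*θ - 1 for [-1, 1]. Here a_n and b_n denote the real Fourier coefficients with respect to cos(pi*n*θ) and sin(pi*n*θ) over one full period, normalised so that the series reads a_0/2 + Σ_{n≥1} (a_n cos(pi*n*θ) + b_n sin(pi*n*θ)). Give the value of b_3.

-8/(3*pi)

b_3 = ∫_{-1}^{1} h(θ) sin(3*pi*θ) dθ.
Integrating by parts (boundary term plus one more integral), an antiderivative of (-4*θ - 1) sin(3*pi*θ) is 4*θ*cos(3*pi*θ)/(3*pi) - 4*sin(3*pi*θ)/(9*pi**2) + cos(3*pi*θ)/(3*pi); evaluating from -1 to 1: ∫_{-1}^{1} (-4*θ - 1) sin(3*pi*θ) dθ = (-5/(3*pi)) - (1/pi) = -8/(3*pi).
Hence b_3 = -8/(3*pi).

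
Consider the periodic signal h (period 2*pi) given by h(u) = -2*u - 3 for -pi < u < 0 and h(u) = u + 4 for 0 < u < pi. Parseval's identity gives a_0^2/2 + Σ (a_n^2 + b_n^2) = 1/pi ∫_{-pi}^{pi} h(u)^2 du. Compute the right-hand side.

-2*pi + 5*pi**2/3 + 25

1/pi ∫_{-pi}^{pi} h(u)^2 du = 1/pi · (pi*(-6*pi + 5*pi**2 + 75)/3) = -2*pi + 5*pi**2/3 + 25.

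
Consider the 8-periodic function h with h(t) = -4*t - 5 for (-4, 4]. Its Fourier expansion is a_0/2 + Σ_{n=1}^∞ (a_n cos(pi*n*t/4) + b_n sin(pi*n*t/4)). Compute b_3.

-32/(3*pi)

b_3 = 1/4 ∫_{-4}^{4} h(t) sin(3*pi*t/4) dt.
Integrating by parts (boundary term plus one more integral), an antiderivative of (-4*t - 5) sin(3*pi*t/4) is 16*t*cos(3*pi*t/4)/(3*pi) - 64*sin(3*pi*t/4)/(9*pi**2) + 20*cos(3*pi*t/4)/(3*pi); evaluating from -4 to 4: ∫_{-4}^{4} (-4*t - 5) sin(3*pi*t/4) dt = (-28/pi) - (44/(3*pi)) = -128/(3*pi).
Hence b_3 = (1/4)·(-128/(3*pi)) = -32/(3*pi).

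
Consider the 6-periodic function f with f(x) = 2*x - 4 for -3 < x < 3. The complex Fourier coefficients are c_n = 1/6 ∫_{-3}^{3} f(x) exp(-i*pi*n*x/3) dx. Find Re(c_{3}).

0

Since f is real-valued, Re(c_{3}) = 1/6 ∫_{-3}^{3} f(x) cos(pi*x) dx = a_{3}/2.
Integrating by parts (boundary term plus one more integral), an antiderivative of (2*x - 4) cos(pi*x) is 2*x*sin(pi*x)/pi - 4*sin(pi*x)/pi + 2*cos(pi*x)/pi**2; evaluating from -3 to 3: ∫_{-3}^{3} (2*x - 4) cos(pi*x) dx = (-2/pi**2) - (-2/pi**2) = 0.
Hence Re(c_{3}) = (1/6)·(0) = 0.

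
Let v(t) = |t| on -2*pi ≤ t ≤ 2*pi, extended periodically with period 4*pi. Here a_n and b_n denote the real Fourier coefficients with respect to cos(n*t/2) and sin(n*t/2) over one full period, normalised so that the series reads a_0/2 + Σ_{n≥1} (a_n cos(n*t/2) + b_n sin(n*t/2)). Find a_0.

a_0 = (1/(2*pi)) ∫_{-2*pi}^{2*pi} v(t) dt = (1/(2*pi)) · (4*pi**2) = 2*pi.

2*pi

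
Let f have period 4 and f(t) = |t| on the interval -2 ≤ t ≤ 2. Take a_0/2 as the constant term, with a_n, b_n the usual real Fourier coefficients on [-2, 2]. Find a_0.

2

a_0 = 1/2 ∫_{-2}^{2} f(t) dt = 1/2 · (4) = 2.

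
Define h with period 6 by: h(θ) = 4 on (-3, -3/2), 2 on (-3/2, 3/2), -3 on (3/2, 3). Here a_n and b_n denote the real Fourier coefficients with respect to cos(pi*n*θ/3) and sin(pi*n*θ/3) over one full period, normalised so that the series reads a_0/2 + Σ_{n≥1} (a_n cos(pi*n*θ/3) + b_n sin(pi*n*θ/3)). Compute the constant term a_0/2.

5/4

a_0 = 1/3 ∫_{-3}^{3} h(θ) dθ = 1/3 · (15/2) = 5/2.
So the constant term a_0/2 = 5/4.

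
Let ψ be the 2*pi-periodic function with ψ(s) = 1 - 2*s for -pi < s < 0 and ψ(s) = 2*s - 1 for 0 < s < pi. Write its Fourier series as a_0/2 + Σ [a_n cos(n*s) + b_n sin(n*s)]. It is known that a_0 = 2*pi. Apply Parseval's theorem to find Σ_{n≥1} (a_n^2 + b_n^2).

2 + 2*pi**2/3

Parseval: a_0^2/2 + Σ_{n≥1} (a_n^2+b_n^2) = 1/pi ∫_{-pi}^{pi} ψ(s)^2 ds = 2 + 8*pi**2/3.
Subtract a_0^2/2 = 2*pi**2: Σ (a_n^2+b_n^2) = 2 + 2*pi**2/3.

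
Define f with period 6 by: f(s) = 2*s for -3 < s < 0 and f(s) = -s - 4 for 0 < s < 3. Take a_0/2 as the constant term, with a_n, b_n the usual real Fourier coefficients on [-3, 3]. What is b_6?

b_6 = 1/3 ∫_{-3}^{3} f(s) sin(2*pi*s) ds.
Split the integral at the breakpoints.
Integrating by parts (boundary term plus one more integral), an antiderivative of (2*s) sin(2*pi*s) is -s*cos(2*pi*s)/pi + sin(2*pi*s)/(2*pi**2); evaluating from -3 to 0: ∫_{-3}^{0} (2*s) sin(2*pi*s) ds = (0) - (3/pi) = -3/pi.
Integrating by parts (boundary term plus one more integral), an antiderivative of (-s - 4) sin(2*pi*s) is s*cos(2*pi*s)/(2*pi) - sin(2*pi*s)/(4*pi**2) + 2*cos(2*pi*s)/pi; evaluating from 0 to 3: ∫_{0}^{3} (-s - 4) sin(2*pi*s) ds = (7/(2*pi)) - (2/pi) = 3/(2*pi).
Summing the pieces and multiplying by (1/3) gives b_6 = -1/(2*pi).

-1/(2*pi)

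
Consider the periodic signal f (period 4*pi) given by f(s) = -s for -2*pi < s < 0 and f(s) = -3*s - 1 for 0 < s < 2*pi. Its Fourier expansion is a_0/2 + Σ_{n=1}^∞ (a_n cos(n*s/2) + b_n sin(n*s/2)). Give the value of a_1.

a_1 = (1/(2*pi)) ∫_{-2*pi}^{2*pi} f(s) cos(s/2) ds.
Split the integral at the breakpoints.
Integrating by parts (boundary term plus one more integral), an antiderivative of (-s) cos(s/2) is -2*s*sin(s/2) - 4*cos(s/2); evaluating from -2*pi to 0: ∫_{-2*pi}^{0} (-s) cos(s/2) ds = (-4) - (4) = -8.
Integrating by parts (boundary term plus one more integral), an antiderivative of (-3*s - 1) cos(s/2) is -6*s*sin(s/2) - 2*sin(s/2) - 12*cos(s/2); evaluating from 0 to 2*pi: ∫_{0}^{2*pi} (-3*s - 1) cos(s/2) ds = (12) - (-12) = 24.
Summing the pieces and multiplying by (1/(2*pi)) gives a_1 = 8/pi.

8/pi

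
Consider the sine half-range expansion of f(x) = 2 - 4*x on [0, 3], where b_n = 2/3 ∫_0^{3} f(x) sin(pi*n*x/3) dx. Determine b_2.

12/pi

b_2 = 2/3 ∫_0^{3} (2 - 4*x) sin(2*pi*x/3) dx.
Integrating by parts (boundary term plus one more integral), an antiderivative of (2 - 4*x) sin(2*pi*x/3) is 6*x*cos(2*pi*x/3)/pi - 9*sin(2*pi*x/3)/pi**2 - 3*cos(2*pi*x/3)/pi; evaluating from 0 to 3: ∫_{0}^{3} (2 - 4*x) sin(2*pi*x/3) dx = (15/pi) - (-3/pi) = 18/pi.
Hence b_2 = (2/3)·(18/pi) = 12/pi.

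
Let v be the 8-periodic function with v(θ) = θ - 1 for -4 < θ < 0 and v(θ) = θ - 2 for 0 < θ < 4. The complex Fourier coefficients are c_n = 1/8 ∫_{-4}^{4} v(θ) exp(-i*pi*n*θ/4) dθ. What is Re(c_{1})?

0

Since v is real-valued, Re(c_{1}) = 1/8 ∫_{-4}^{4} v(θ) cos(pi*θ/4) dθ = a_{1}/2.
Split the integral at the breakpoints.
Integrating by parts (boundary term plus one more integral), an antiderivative of (θ - 1) cos(pi*θ/4) is 4*θ*sin(pi*θ/4)/pi - 4*sin(pi*θ/4)/pi + 16*cos(pi*θ/4)/pi**2; evaluating from -4 to 0: ∫_{-4}^{0} (θ - 1) cos(pi*θ/4) dθ = (16/pi**2) - (-16/pi**2) = 32/pi**2.
Integrating by parts (boundary term plus one more integral), an antiderivative of (θ - 2) cos(pi*θ/4) is 4*θ*sin(pi*θ/4)/pi - 8*sin(pi*θ/4)/pi + 16*cos(pi*θ/4)/pi**2; evaluating from 0 to 4: ∫_{0}^{4} (θ - 2) cos(pi*θ/4) dθ = (-16/pi**2) - (16/pi**2) = -32/pi**2.
So ∫_{-4}^{4} v(θ) cos(pi*θ/4) dθ = 0.
Hence Re(c_{1}) = (1/8)·(0) = 0.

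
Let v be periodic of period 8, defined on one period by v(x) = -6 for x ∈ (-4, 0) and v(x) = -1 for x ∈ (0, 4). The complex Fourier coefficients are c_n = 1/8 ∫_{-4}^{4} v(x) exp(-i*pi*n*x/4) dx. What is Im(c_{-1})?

5/pi

Since v is real-valued, Im(c_{-1}) = -1/8 ∫_{-4}^{4} v(x) sin(-pi*x/4) dx = b_{1}/2.
Split the integral at the breakpoints.
Directly, an antiderivative of (-6) sin(-pi*x/4) is -24*cos(pi*x/4)/pi; evaluating from -4 to 0: ∫_{-4}^{0} (-6) sin(-pi*x/4) dx = (-24/pi) - (24/pi) = -48/pi.
Directly, an antiderivative of (-1) sin(-pi*x/4) is -4*cos(pi*x/4)/pi; evaluating from 0 to 4: ∫_{0}^{4} (-1) sin(-pi*x/4) dx = (4/pi) - (-4/pi) = 8/pi.
So ∫_{-4}^{4} v(x) sin(-pi*x/4) dx = -40/pi.
Hence Im(c_{-1}) = (-1/8)·(-40/pi) = 5/pi.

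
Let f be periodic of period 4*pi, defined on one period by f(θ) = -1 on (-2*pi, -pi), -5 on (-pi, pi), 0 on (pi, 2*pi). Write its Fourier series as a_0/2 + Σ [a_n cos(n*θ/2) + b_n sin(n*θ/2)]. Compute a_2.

0

a_2 = (1/(2*pi)) ∫_{-2*pi}^{2*pi} f(θ) cos(θ) dθ.
Split the integral at the breakpoints.
Directly, an antiderivative of (-1) cos(θ) is -sin(θ); evaluating from -2*pi to -pi: ∫_{-2*pi}^{-pi} (-1) cos(θ) dθ = (0) - (0) = 0.
Directly, an antiderivative of (-5) cos(θ) is -5*sin(θ); evaluating from -pi to pi: ∫_{-pi}^{pi} (-5) cos(θ) dθ = (0) - (0) = 0.
∫_{pi}^{2*pi} (0) cos(θ) dθ = 0.
Summing the pieces and multiplying by (1/(2*pi)) gives a_2 = 0.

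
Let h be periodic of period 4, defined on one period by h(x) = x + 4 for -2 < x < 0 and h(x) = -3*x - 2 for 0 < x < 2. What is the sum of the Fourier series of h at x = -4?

x = -4 differs from x = 0 by -1 full period(s), and the series is 4-periodic.
At x = 0 the one-sided limits are h(0^-) = 4 and h(0^+) = -2.
By Dirichlet's theorem the series converges to their average, [(4) + (-2)]/2 = 1.

1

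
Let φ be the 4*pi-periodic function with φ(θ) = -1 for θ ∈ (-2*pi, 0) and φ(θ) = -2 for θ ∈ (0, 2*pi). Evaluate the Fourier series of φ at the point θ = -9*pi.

θ = -9*pi differs from θ = -pi by -2 full period(s), and the series is 4*pi-periodic.
φ is continuous at θ = -pi with value -1, so the series converges to -1 there.

-1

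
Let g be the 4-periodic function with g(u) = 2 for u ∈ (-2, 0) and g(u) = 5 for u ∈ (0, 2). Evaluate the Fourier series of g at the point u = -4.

7/2

u = -4 differs from u = 0 by -1 full period(s), and the series is 4-periodic.
At u = 0 the one-sided limits are g(0^-) = 2 and g(0^+) = 5.
By Dirichlet's theorem the series converges to their average, [(2) + (5)]/2 = 7/2.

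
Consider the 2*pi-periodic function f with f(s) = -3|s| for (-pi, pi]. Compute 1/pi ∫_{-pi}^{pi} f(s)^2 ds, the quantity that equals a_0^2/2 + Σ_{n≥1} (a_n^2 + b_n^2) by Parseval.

6*pi**2

1/pi ∫_{-pi}^{pi} f(s)^2 ds = 1/pi · (6*pi**3) = 6*pi**2.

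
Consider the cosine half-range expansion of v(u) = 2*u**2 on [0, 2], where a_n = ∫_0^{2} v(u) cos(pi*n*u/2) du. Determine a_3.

-32/(9*pi**2)

a_3 = ∫_0^{2} (2*u**2) cos(3*pi*u/2) du.
Integrating by parts twice (tabular method), an antiderivative of (2*u**2) cos(3*pi*u/2) is 4*u**2*sin(3*pi*u/2)/(3*pi) + 16*u*cos(3*pi*u/2)/(9*pi**2) - 32*sin(3*pi*u/2)/(27*pi**3); evaluating from 0 to 2: ∫_{0}^{2} (2*u**2) cos(3*pi*u/2) du = (-32/(9*pi**2)) - (0) = -32/(9*pi**2).
Hence a_3 = -32/(9*pi**2).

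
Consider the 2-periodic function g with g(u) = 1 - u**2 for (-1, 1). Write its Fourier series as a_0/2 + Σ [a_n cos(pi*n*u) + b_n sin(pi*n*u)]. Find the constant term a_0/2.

2/3

a_0 = ∫_{-1}^{1} g(u) du = 4/3.
So the constant term a_0/2 = 2/3.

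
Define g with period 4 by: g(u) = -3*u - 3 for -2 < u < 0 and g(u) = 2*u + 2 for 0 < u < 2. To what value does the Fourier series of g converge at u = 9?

4

u = 9 differs from u = 1 by 2 full period(s), and the series is 4-periodic.
g is continuous at u = 1 with value 4, so the series converges to 4 there.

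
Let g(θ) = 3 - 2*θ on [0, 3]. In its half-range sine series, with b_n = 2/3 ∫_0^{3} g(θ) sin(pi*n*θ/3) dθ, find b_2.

6/pi

b_2 = 2/3 ∫_0^{3} (3 - 2*θ) sin(2*pi*θ/3) dθ.
Integrating by parts (boundary term plus one more integral), an antiderivative of (3 - 2*θ) sin(2*pi*θ/3) is 3*θ*cos(2*pi*θ/3)/pi - 9*sin(2*pi*θ/3)/(2*pi**2) - 9*cos(2*pi*θ/3)/(2*pi); evaluating from 0 to 3: ∫_{0}^{3} (3 - 2*θ) sin(2*pi*θ/3) dθ = (9/(2*pi)) - (-9/(2*pi)) = 9/pi.
Hence b_2 = (2/3)·(9/pi) = 6/pi.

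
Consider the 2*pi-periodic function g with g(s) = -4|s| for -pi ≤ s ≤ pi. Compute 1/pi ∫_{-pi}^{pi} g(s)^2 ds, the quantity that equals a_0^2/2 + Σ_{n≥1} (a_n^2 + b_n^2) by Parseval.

32*pi**2/3

1/pi ∫_{-pi}^{pi} g(s)^2 ds = 1/pi · (32*pi**3/3) = 32*pi**2/3.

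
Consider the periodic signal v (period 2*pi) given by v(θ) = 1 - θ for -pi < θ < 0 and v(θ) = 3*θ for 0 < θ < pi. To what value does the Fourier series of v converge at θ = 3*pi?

1/2 + 2*pi

θ = 3*pi differs from θ = -pi by 2 full period(s), and the series is 2*pi-periodic.
At θ = -pi the one-sided limits are v(-pi^-) = 3*pi and v(-pi^+) = 1 + pi.
By Dirichlet's theorem the series converges to their average, [(3*pi) + (1 + pi)]/2 = 1/2 + 2*pi.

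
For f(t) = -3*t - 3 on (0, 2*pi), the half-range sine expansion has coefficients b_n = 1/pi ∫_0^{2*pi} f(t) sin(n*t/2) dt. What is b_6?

b_6 = 1/pi ∫_0^{2*pi} (-3*t - 3) sin(3*t) dt.
Integrating by parts (boundary term plus one more integral), an antiderivative of (-3*t - 3) sin(3*t) is t*cos(3*t) - sin(3*t)/3 + cos(3*t); evaluating from 0 to 2*pi: ∫_{0}^{2*pi} (-3*t - 3) sin(3*t) dt = (1 + 2*pi) - (1) = 2*pi.
Hence b_6 = (1/pi)·(2*pi) = 2.

2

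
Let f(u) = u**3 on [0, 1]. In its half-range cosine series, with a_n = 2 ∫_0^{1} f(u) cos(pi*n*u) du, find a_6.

a_6 = 2 ∫_0^{1} (u**3) cos(6*pi*u) du.
Integrating by parts three times (tabular method), an antiderivative of (u**3) cos(6*pi*u) is u**3*sin(6*pi*u)/(6*pi) + u**2*cos(6*pi*u)/(12*pi**2) - u*sin(6*pi*u)/(36*pi**3) - cos(6*pi*u)/(216*pi**4); evaluating from 0 to 1: ∫_{0}^{1} (u**3) cos(6*pi*u) du = ((-1 + 18*pi**2)/(216*pi**4)) - (-1/(216*pi**4)) = 1/(12*pi**2).
Hence a_6 = 2·(1/(12*pi**2)) = 1/(6*pi**2).

1/(6*pi**2)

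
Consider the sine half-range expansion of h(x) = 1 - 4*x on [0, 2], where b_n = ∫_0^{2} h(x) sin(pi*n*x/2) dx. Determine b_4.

4/pi

b_4 = ∫_0^{2} (1 - 4*x) sin(2*pi*x) dx.
Integrating by parts (boundary term plus one more integral), an antiderivative of (1 - 4*x) sin(2*pi*x) is 2*x*cos(2*pi*x)/pi - sin(2*pi*x)/pi**2 - cos(2*pi*x)/(2*pi); evaluating from 0 to 2: ∫_{0}^{2} (1 - 4*x) sin(2*pi*x) dx = (7/(2*pi)) - (-1/(2*pi)) = 4/pi.
Hence b_4 = 4/pi.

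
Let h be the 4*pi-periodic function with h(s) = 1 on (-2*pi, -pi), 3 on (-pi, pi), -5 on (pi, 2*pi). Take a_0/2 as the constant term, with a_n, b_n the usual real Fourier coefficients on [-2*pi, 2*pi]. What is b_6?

b_6 = (1/(2*pi)) ∫_{-2*pi}^{2*pi} h(s) sin(3*s) ds.
Split the integral at the breakpoints.
Directly, an antiderivative of (1) sin(3*s) is -cos(3*s)/3; evaluating from -2*pi to -pi: ∫_{-2*pi}^{-pi} (1) sin(3*s) ds = (1/3) - (-1/3) = 2/3.
Directly, an antiderivative of (3) sin(3*s) is -cos(3*s); evaluating from -pi to pi: ∫_{-pi}^{pi} (3) sin(3*s) ds = (1) - (1) = 0.
Directly, an antiderivative of (-5) sin(3*s) is 5*cos(3*s)/3; evaluating from pi to 2*pi: ∫_{pi}^{2*pi} (-5) sin(3*s) ds = (5/3) - (-5/3) = 10/3.
Summing the pieces and multiplying by (1/(2*pi)) gives b_6 = 2/pi.

2/pi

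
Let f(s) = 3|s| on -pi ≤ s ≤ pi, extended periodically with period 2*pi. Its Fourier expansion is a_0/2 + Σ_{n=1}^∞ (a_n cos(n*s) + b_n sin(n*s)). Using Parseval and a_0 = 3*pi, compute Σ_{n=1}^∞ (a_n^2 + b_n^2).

3*pi**2/2

Parseval: a_0^2/2 + Σ_{n≥1} (a_n^2+b_n^2) = 1/pi ∫_{-pi}^{pi} f(s)^2 ds = 6*pi**2.
Subtract a_0^2/2 = 9*pi**2/2: Σ (a_n^2+b_n^2) = 3*pi**2/2.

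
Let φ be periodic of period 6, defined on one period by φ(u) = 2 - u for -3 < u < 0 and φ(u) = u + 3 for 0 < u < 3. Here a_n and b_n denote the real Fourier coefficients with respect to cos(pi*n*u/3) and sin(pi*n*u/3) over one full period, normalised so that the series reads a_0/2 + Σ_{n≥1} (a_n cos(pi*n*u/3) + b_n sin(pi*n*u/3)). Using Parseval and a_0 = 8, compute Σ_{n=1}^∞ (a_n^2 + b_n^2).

2

Parseval: a_0^2/2 + Σ_{n≥1} (a_n^2+b_n^2) = 1/3 ∫_{-3}^{3} φ(u)^2 du = 34.
Subtract a_0^2/2 = 32: Σ (a_n^2+b_n^2) = 2.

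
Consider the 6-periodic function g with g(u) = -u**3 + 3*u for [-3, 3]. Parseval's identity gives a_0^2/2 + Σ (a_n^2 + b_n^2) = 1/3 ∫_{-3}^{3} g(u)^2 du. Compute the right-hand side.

2376/35

1/3 ∫_{-3}^{3} g(u)^2 du = 1/3 · (7128/35) = 2376/35.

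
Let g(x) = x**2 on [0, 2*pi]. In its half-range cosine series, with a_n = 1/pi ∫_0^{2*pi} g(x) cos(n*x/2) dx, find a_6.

a_6 = 1/pi ∫_0^{2*pi} (x**2) cos(3*x) dx.
Integrating by parts twice (tabular method), an antiderivative of (x**2) cos(3*x) is x**2*sin(3*x)/3 + 2*x*cos(3*x)/9 - 2*sin(3*x)/27; evaluating from 0 to 2*pi: ∫_{0}^{2*pi} (x**2) cos(3*x) dx = (4*pi/9) - (0) = 4*pi/9.
Hence a_6 = (1/pi)·(4*pi/9) = 4/9.

4/9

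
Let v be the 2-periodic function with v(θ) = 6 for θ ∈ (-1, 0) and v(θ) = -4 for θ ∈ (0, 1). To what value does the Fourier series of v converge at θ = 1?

At θ = 1 the one-sided limits are v(1^-) = -4 and v(1^+) = 6.
By Dirichlet's theorem the series converges to their average, [(-4) + (6)]/2 = 1.

1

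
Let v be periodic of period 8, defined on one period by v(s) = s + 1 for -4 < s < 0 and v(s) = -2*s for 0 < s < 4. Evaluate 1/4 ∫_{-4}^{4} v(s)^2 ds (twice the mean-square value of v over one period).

71/3

1/4 ∫_{-4}^{4} v(s)^2 ds = 1/4 · (284/3) = 71/3.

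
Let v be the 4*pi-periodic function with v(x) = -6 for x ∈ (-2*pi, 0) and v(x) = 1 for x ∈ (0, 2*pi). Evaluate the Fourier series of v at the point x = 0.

-5/2

At x = 0 the one-sided limits are v(0^-) = -6 and v(0^+) = 1.
By Dirichlet's theorem the series converges to their average, [(-6) + (1)]/2 = -5/2.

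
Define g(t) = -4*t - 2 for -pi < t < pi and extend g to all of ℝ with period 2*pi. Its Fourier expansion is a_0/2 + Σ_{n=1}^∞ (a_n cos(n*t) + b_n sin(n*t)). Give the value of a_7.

0

a_7 = 1/pi ∫_{-pi}^{pi} g(t) cos(7*t) dt.
Integrating by parts (boundary term plus one more integral), an antiderivative of (-4*t - 2) cos(7*t) is -4*t*sin(7*t)/7 - 2*sin(7*t)/7 - 4*cos(7*t)/49; evaluating from -pi to pi: ∫_{-pi}^{pi} (-4*t - 2) cos(7*t) dt = (4/49) - (4/49) = 0.
Hence a_7 = (1/pi)·(0) = 0.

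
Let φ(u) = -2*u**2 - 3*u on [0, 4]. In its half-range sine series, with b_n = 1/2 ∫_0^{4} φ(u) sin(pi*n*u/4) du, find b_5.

b_5 = 1/2 ∫_0^{4} (-2*u**2 - 3*u) sin(5*pi*u/4) du.
Integrating by parts twice (tabular method), an antiderivative of (-2*u**2 - 3*u) sin(5*pi*u/4) is 8*u**2*cos(5*pi*u/4)/(5*pi) - 64*u*sin(5*pi*u/4)/(25*pi**2) + 12*u*cos(5*pi*u/4)/(5*pi) - 48*sin(5*pi*u/4)/(25*pi**2) - 256*cos(5*pi*u/4)/(125*pi**3); evaluating from 0 to 4: ∫_{0}^{4} (-2*u**2 - 3*u) sin(5*pi*u/4) du = (16*(16 - 275*pi**2)/(125*pi**3)) - (-256/(125*pi**3)) = 16*(32 - 275*pi**2)/(125*pi**3).
Hence b_5 = (1/2)·(16*(32 - 275*pi**2)/(125*pi**3)) = 8*(32 - 275*pi**2)/(125*pi**3).

8*(32 - 275*pi**2)/(125*pi**3)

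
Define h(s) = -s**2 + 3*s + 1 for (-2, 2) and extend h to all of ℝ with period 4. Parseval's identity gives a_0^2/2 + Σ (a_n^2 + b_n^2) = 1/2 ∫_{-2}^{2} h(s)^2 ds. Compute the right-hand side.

406/15

1/2 ∫_{-2}^{2} h(s)^2 ds = 1/2 · (812/15) = 406/15.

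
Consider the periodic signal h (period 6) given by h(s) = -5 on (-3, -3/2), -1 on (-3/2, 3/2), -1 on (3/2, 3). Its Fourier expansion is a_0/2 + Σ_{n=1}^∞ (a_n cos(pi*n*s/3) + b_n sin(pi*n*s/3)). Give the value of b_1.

4/pi

b_1 = 1/3 ∫_{-3}^{3} h(s) sin(pi*s/3) ds.
Split the integral at the breakpoints.
Directly, an antiderivative of (-5) sin(pi*s/3) is 15*cos(pi*s/3)/pi; evaluating from -3 to -3/2: ∫_{-3}^{-3/2} (-5) sin(pi*s/3) ds = (0) - (-15/pi) = 15/pi.
Directly, an antiderivative of (-1) sin(pi*s/3) is 3*cos(pi*s/3)/pi; evaluating from -3/2 to 3/2: ∫_{-3/2}^{3/2} (-1) sin(pi*s/3) ds = (0) - (0) = 0.
Directly, an antiderivative of (-1) sin(pi*s/3) is 3*cos(pi*s/3)/pi; evaluating from 3/2 to 3: ∫_{3/2}^{3} (-1) sin(pi*s/3) ds = (-3/pi) - (0) = -3/pi.
Summing the pieces and multiplying by (1/3) gives b_1 = 4/pi.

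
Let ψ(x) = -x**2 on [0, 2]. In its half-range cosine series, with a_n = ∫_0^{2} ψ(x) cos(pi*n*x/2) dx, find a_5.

a_5 = ∫_0^{2} (-x**2) cos(5*pi*x/2) dx.
Integrating by parts twice (tabular method), an antiderivative of (-x**2) cos(5*pi*x/2) is -2*x**2*sin(5*pi*x/2)/(5*pi) - 8*x*cos(5*pi*x/2)/(25*pi**2) + 16*sin(5*pi*x/2)/(125*pi**3); evaluating from 0 to 2: ∫_{0}^{2} (-x**2) cos(5*pi*x/2) dx = (16/(25*pi**2)) - (0) = 16/(25*pi**2).
Hence a_5 = 16/(25*pi**2).

16/(25*pi**2)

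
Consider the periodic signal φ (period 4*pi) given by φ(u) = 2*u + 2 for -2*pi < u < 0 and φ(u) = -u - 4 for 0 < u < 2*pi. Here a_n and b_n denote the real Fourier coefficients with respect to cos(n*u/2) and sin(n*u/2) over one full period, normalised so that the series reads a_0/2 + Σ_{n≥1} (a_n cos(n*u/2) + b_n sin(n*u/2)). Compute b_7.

2*(-6 + pi)/(7*pi)

b_7 = (1/(2*pi)) ∫_{-2*pi}^{2*pi} φ(u) sin(7*u/2) du.
Split the integral at the breakpoints.
Integrating by parts (boundary term plus one more integral), an antiderivative of (2*u + 2) sin(7*u/2) is -4*u*cos(7*u/2)/7 + 8*sin(7*u/2)/49 - 4*cos(7*u/2)/7; evaluating from -2*pi to 0: ∫_{-2*pi}^{0} (2*u + 2) sin(7*u/2) du = (-4/7) - (4/7 - 8*pi/7) = -8/7 + 8*pi/7.
Integrating by parts (boundary term plus one more integral), an antiderivative of (-u - 4) sin(7*u/2) is 2*u*cos(7*u/2)/7 - 4*sin(7*u/2)/49 + 8*cos(7*u/2)/7; evaluating from 0 to 2*pi: ∫_{0}^{2*pi} (-u - 4) sin(7*u/2) du = (-4*pi/7 - 8/7) - (8/7) = -16/7 - 4*pi/7.
Summing the pieces and multiplying by (1/(2*pi)) gives b_7 = 2*(-6 + pi)/(7*pi).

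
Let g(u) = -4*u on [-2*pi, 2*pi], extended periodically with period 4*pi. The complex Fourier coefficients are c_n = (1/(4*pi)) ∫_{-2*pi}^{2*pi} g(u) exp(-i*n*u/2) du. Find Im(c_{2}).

-4

Since g is real-valued, Im(c_{2}) = -(1/(4*pi)) ∫_{-2*pi}^{2*pi} g(u) sin(u) du = -b_{2}/2.
g is odd and sin(u) is odd, so the integrand is even: ∫_{-2*pi}^{2*pi} g(u) sin(u) du = 2∫_0^{2*pi} g(u) sin(u) du.
Integrating by parts (boundary term plus one more integral), an antiderivative of (-4*u) sin(u) is 4*u*cos(u) - 4*sin(u); evaluating from 0 to 2*pi: ∫_{0}^{2*pi} (-4*u) sin(u) du = (8*pi) - (0) = 8*pi.
So ∫_{-2*pi}^{2*pi} g(u) sin(u) du = 16*pi.
Hence Im(c_{2}) = (-1/(4*pi))·(16*pi) = -4.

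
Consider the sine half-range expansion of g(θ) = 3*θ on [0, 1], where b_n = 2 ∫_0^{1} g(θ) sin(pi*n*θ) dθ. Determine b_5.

b_5 = 2 ∫_0^{1} (3*θ) sin(5*pi*θ) dθ.
Integrating by parts (boundary term plus one more integral), an antiderivative of (3*θ) sin(5*pi*θ) is -3*θ*cos(5*pi*θ)/(5*pi) + 3*sin(5*pi*θ)/(25*pi**2); evaluating from 0 to 1: ∫_{0}^{1} (3*θ) sin(5*pi*θ) dθ = (3/(5*pi)) - (0) = 3/(5*pi).
Hence b_5 = 2·(3/(5*pi)) = 6/(5*pi).

6/(5*pi)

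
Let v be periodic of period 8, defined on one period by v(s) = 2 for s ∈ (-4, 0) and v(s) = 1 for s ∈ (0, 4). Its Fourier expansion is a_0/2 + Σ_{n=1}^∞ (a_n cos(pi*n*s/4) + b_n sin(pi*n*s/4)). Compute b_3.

-2/(3*pi)

b_3 = 1/4 ∫_{-4}^{4} v(s) sin(3*pi*s/4) ds.
Split the integral at the breakpoints.
Directly, an antiderivative of (2) sin(3*pi*s/4) is -8*cos(3*pi*s/4)/(3*pi); evaluating from -4 to 0: ∫_{-4}^{0} (2) sin(3*pi*s/4) ds = (-8/(3*pi)) - (8/(3*pi)) = -16/(3*pi).
Directly, an antiderivative of (1) sin(3*pi*s/4) is -4*cos(3*pi*s/4)/(3*pi); evaluating from 0 to 4: ∫_{0}^{4} (1) sin(3*pi*s/4) ds = (4/(3*pi)) - (-4/(3*pi)) = 8/(3*pi).
Summing the pieces and multiplying by (1/4) gives b_3 = -2/(3*pi).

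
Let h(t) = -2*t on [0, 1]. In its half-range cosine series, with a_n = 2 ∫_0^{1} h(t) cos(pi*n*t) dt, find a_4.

0

a_4 = 2 ∫_0^{1} (-2*t) cos(4*pi*t) dt.
Integrating by parts (boundary term plus one more integral), an antiderivative of (-2*t) cos(4*pi*t) is -t*sin(4*pi*t)/(2*pi) - cos(4*pi*t)/(8*pi**2); evaluating from 0 to 1: ∫_{0}^{1} (-2*t) cos(4*pi*t) dt = (-1/(8*pi**2)) - (-1/(8*pi**2)) = 0.
Hence a_4 = 2·(0) = 0.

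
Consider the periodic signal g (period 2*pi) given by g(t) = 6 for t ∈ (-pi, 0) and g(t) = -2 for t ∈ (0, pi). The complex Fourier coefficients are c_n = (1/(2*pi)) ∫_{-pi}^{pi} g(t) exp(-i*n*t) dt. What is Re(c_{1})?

0

Since g is real-valued, Re(c_{1}) = (1/(2*pi)) ∫_{-pi}^{pi} g(t) cos(t) dt = a_{1}/2.
Split the integral at the breakpoints.
Directly, an antiderivative of (6) cos(t) is 6*sin(t); evaluating from -pi to 0: ∫_{-pi}^{0} (6) cos(t) dt = (0) - (0) = 0.
Directly, an antiderivative of (-2) cos(t) is -2*sin(t); evaluating from 0 to pi: ∫_{0}^{pi} (-2) cos(t) dt = (0) - (0) = 0.
So ∫_{-pi}^{pi} g(t) cos(t) dt = 0.
Hence Re(c_{1}) = (1/(2*pi))·(0) = 0.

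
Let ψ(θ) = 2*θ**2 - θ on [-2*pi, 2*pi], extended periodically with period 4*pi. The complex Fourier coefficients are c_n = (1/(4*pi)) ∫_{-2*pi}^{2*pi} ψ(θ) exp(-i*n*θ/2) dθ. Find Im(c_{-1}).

Since ψ is real-valued, Im(c_{-1}) = -(1/(4*pi)) ∫_{-2*pi}^{2*pi} ψ(θ) sin(-θ/2) dθ = b_{1}/2.
Integrating by parts twice (tabular method), an antiderivative of (2*θ**2 - θ) sin(-θ/2) is 4*θ**2*cos(θ/2) - 16*θ*sin(θ/2) - 2*θ*cos(θ/2) + 4*sin(θ/2) - 32*cos(θ/2); evaluating from -2*pi to 2*pi: ∫_{-2*pi}^{2*pi} (2*θ**2 - θ) sin(-θ/2) dθ = (-16*pi**2 + 4*pi + 32) - (-16*pi**2 - 4*pi + 32) = 8*pi.
Hence Im(c_{-1}) = (-1/(4*pi))·(8*pi) = -2.

-2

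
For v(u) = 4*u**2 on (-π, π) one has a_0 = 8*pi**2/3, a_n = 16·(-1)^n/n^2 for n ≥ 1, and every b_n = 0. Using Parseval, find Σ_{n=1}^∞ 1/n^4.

Parseval: a_0^2/2 + Σ a_n^2 = (1/π) ∫_{-π}^{π} v(u)^2 du = 32*pi**4/5.
Subtract a_0^2/2 = 32*pi**4/9: Σ a_n^2 = 128*pi**4/45.
Since a_n^2 = 256/n^4, Σ 1/n^4 = pi**4/90.

pi**4/90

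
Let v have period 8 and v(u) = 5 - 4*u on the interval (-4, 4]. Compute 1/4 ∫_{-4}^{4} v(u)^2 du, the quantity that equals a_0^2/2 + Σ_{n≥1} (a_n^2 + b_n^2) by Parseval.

1/4 ∫_{-4}^{4} v(u)^2 du = 1/4 · (2648/3) = 662/3.

662/3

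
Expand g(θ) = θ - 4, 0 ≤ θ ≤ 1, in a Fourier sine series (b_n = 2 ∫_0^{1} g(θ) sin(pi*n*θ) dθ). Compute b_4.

-1/(2*pi)

b_4 = 2 ∫_0^{1} (θ - 4) sin(4*pi*θ) dθ.
Integrating by parts (boundary term plus one more integral), an antiderivative of (θ - 4) sin(4*pi*θ) is -θ*cos(4*pi*θ)/(4*pi) + sin(4*pi*θ)/(16*pi**2) + cos(4*pi*θ)/pi; evaluating from 0 to 1: ∫_{0}^{1} (θ - 4) sin(4*pi*θ) dθ = (3/(4*pi)) - (1/pi) = -1/(4*pi).
Hence b_4 = 2·(-1/(4*pi)) = -1/(2*pi).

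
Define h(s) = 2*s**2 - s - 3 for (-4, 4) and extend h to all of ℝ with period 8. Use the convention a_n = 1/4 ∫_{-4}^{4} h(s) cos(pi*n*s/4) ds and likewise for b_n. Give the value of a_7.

a_7 = 1/4 ∫_{-4}^{4} h(s) cos(7*pi*s/4) ds.
Integrating by parts twice (tabular method), an antiderivative of (2*s**2 - s - 3) cos(7*pi*s/4) is 8*s**2*sin(7*pi*s/4)/(7*pi) - 4*s*sin(7*pi*s/4)/(7*pi) + 64*s*cos(7*pi*s/4)/(49*pi**2) - 12*sin(7*pi*s/4)/(7*pi) - 256*sin(7*pi*s/4)/(343*pi**3) - 16*cos(7*pi*s/4)/(49*pi**2); evaluating from -4 to 4: ∫_{-4}^{4} (2*s**2 - s - 3) cos(7*pi*s/4) ds = (-240/(49*pi**2)) - (272/(49*pi**2)) = -512/(49*pi**2).
Hence a_7 = (1/4)·(-512/(49*pi**2)) = -128/(49*pi**2).

-128/(49*pi**2)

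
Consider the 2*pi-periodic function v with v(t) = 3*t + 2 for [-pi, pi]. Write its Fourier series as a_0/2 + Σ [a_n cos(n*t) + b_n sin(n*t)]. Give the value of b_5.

6/5

b_5 = 1/pi ∫_{-pi}^{pi} v(t) sin(5*t) dt.
Integrating by parts (boundary term plus one more integral), an antiderivative of (3*t + 2) sin(5*t) is -3*t*cos(5*t)/5 + 3*sin(5*t)/25 - 2*cos(5*t)/5; evaluating from -pi to pi: ∫_{-pi}^{pi} (3*t + 2) sin(5*t) dt = (2/5 + 3*pi/5) - (2/5 - 3*pi/5) = 6*pi/5.
Hence b_5 = (1/pi)·(6*pi/5) = 6/5.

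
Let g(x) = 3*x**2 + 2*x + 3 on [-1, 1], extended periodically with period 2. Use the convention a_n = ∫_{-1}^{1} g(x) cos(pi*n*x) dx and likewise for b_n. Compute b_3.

4/(3*pi)

b_3 = ∫_{-1}^{1} g(x) sin(3*pi*x) dx.
Integrating by parts twice (tabular method), an antiderivative of (3*x**2 + 2*x + 3) sin(3*pi*x) is -x**2*cos(3*pi*x)/pi + 2*x*sin(3*pi*x)/(3*pi**2) - 2*x*cos(3*pi*x)/(3*pi) + 2*sin(3*pi*x)/(9*pi**2) - cos(3*pi*x)/pi + 2*cos(3*pi*x)/(9*pi**3); evaluating from -1 to 1: ∫_{-1}^{1} (3*x**2 + 2*x + 3) sin(3*pi*x) dx = (2*(-1 + 12*pi**2)/(9*pi**3)) - (2*(-1 + 6*pi**2)/(9*pi**3)) = 4/(3*pi).
Hence b_3 = 4/(3*pi).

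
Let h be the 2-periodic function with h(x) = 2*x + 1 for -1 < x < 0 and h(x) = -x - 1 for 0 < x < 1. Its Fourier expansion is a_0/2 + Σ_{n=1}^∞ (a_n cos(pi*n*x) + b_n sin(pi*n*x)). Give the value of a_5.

6/(25*pi**2)

a_5 = ∫_{-1}^{1} h(x) cos(5*pi*x) dx.
Split the integral at the breakpoints.
Integrating by parts (boundary term plus one more integral), an antiderivative of (2*x + 1) cos(5*pi*x) is 2*x*sin(5*pi*x)/(5*pi) + sin(5*pi*x)/(5*pi) + 2*cos(5*pi*x)/(25*pi**2); evaluating from -1 to 0: ∫_{-1}^{0} (2*x + 1) cos(5*pi*x) dx = (2/(25*pi**2)) - (-2/(25*pi**2)) = 4/(25*pi**2).
Integrating by parts (boundary term plus one more integral), an antiderivative of (-x - 1) cos(5*pi*x) is -x*sin(5*pi*x)/(5*pi) - sin(5*pi*x)/(5*pi) - cos(5*pi*x)/(25*pi**2); evaluating from 0 to 1: ∫_{0}^{1} (-x - 1) cos(5*pi*x) dx = (1/(25*pi**2)) - (-1/(25*pi**2)) = 2/(25*pi**2).
Summing the pieces gives a_5 = 6/(25*pi**2).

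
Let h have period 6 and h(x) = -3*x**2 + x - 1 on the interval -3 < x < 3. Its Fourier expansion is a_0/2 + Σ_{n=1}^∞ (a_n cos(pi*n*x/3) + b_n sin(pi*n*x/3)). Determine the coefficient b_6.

-1/pi

b_6 = 1/3 ∫_{-3}^{3} h(x) sin(2*pi*x) dx.
Integrating by parts twice (tabular method), an antiderivative of (-3*x**2 + x - 1) sin(2*pi*x) is 3*x**2*cos(2*pi*x)/(2*pi) - 3*x*sin(2*pi*x)/(2*pi**2) - x*cos(2*pi*x)/(2*pi) + sin(2*pi*x)/(4*pi**2) - 3*cos(2*pi*x)/(4*pi**3) + cos(2*pi*x)/(2*pi); evaluating from -3 to 3: ∫_{-3}^{3} (-3*x**2 + x - 1) sin(2*pi*x) dx = ((-3 + 50*pi**2)/(4*pi**3)) - ((-3 + 62*pi**2)/(4*pi**3)) = -3/pi.
Hence b_6 = (1/3)·(-3/pi) = -1/pi.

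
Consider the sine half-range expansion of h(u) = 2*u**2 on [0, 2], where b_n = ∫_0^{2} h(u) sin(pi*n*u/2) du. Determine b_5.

b_5 = ∫_0^{2} (2*u**2) sin(5*pi*u/2) du.
Integrating by parts twice (tabular method), an antiderivative of (2*u**2) sin(5*pi*u/2) is -4*u**2*cos(5*pi*u/2)/(5*pi) + 16*u*sin(5*pi*u/2)/(25*pi**2) + 32*cos(5*pi*u/2)/(125*pi**3); evaluating from 0 to 2: ∫_{0}^{2} (2*u**2) sin(5*pi*u/2) du = (16*(-2 + 25*pi**2)/(125*pi**3)) - (32/(125*pi**3)) = 16*(-4 + 25*pi**2)/(125*pi**3).
Hence b_5 = 16*(-4 + 25*pi**2)/(125*pi**3).

16*(-4 + 25*pi**2)/(125*pi**3)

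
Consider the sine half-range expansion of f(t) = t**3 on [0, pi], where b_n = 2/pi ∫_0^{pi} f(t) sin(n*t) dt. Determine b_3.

b_3 = 2/pi ∫_0^{pi} (t**3) sin(3*t) dt.
Integrating by parts three times (tabular method), an antiderivative of (t**3) sin(3*t) is -t**3*cos(3*t)/3 + t**2*sin(3*t)/3 + 2*t*cos(3*t)/9 - 2*sin(3*t)/27; evaluating from 0 to pi: ∫_{0}^{pi} (t**3) sin(3*t) dt = (pi*(-2 + 3*pi**2)/9) - (0) = pi*(-2 + 3*pi**2)/9.
Hence b_3 = (2/pi)·(pi*(-2 + 3*pi**2)/9) = -4/9 + 2*pi**2/3.

-4/9 + 2*pi**2/3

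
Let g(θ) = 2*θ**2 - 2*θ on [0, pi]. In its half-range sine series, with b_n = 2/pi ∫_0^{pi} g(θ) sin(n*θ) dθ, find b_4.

b_4 = 2/pi ∫_0^{pi} (2*θ**2 - 2*θ) sin(4*θ) dθ.
Integrating by parts twice (tabular method), an antiderivative of (2*θ**2 - 2*θ) sin(4*θ) is -θ**2*cos(4*θ)/2 + θ*sin(4*θ)/4 + θ*cos(4*θ)/2 - sin(4*θ)/8 + cos(4*θ)/16; evaluating from 0 to pi: ∫_{0}^{pi} (2*θ**2 - 2*θ) sin(4*θ) dθ = (-pi**2/2 + 1/16 + pi/2) - (1/16) = pi*(1 - pi)/2.
Hence b_4 = (2/pi)·(pi*(1 - pi)/2) = 1 - pi.

1 - pi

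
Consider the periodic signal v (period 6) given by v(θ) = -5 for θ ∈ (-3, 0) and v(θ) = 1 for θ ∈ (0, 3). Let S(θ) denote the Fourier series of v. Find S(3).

-2

θ = 3 differs from θ = -3 by 1 full period(s), and the series is 6-periodic.
At θ = -3 the one-sided limits are v(-3^-) = 1 and v(-3^+) = -5.
By Dirichlet's theorem the series converges to their average, [(1) + (-5)]/2 = -2.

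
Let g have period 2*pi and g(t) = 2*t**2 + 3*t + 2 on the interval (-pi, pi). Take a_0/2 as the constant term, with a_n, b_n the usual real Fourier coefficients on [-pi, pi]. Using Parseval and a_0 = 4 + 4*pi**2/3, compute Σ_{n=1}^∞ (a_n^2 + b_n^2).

pi**2*(6 + 32*pi**2/45)

Parseval: a_0^2/2 + Σ_{n≥1} (a_n^2+b_n^2) = 1/pi ∫_{-pi}^{pi} g(t)^2 dt = 8 + 34*pi**2/3 + 8*pi**4/5.
Subtract a_0^2/2 = 8*(3 + pi**2)**2/9: Σ (a_n^2+b_n^2) = pi**2*(6 + 32*pi**2/45).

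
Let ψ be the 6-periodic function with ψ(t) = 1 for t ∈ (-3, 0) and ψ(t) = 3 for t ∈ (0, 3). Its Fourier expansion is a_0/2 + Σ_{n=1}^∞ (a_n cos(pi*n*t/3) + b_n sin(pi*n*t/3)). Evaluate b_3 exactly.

4/(3*pi)

b_3 = 1/3 ∫_{-3}^{3} ψ(t) sin(pi*t) dt.
Split the integral at the breakpoints.
Directly, an antiderivative of (1) sin(pi*t) is -cos(pi*t)/pi; evaluating from -3 to 0: ∫_{-3}^{0} (1) sin(pi*t) dt = (-1/pi) - (1/pi) = -2/pi.
Directly, an antiderivative of (3) sin(pi*t) is -3*cos(pi*t)/pi; evaluating from 0 to 3: ∫_{0}^{3} (3) sin(pi*t) dt = (3/pi) - (-3/pi) = 6/pi.
Summing the pieces and multiplying by (1/3) gives b_3 = 4/(3*pi).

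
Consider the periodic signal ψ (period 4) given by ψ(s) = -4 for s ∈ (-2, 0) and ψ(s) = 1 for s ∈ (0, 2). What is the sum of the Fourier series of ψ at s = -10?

-3/2

s = -10 differs from s = -2 by -2 full period(s), and the series is 4-periodic.
At s = -2 the one-sided limits are ψ(-2^-) = 1 and ψ(-2^+) = -4.
By Dirichlet's theorem the series converges to their average, [(1) + (-4)]/2 = -3/2.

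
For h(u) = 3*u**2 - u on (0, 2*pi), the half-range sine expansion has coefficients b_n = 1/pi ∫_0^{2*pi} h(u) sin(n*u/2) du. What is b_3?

-4/3 - 32/(9*pi) + 8*pi

b_3 = 1/pi ∫_0^{2*pi} (3*u**2 - u) sin(3*u/2) du.
Integrating by parts twice (tabular method), an antiderivative of (3*u**2 - u) sin(3*u/2) is -2*u**2*cos(3*u/2) + 8*u*sin(3*u/2)/3 + 2*u*cos(3*u/2)/3 - 4*sin(3*u/2)/9 + 16*cos(3*u/2)/9; evaluating from 0 to 2*pi: ∫_{0}^{2*pi} (3*u**2 - u) sin(3*u/2) du = (-4*pi/3 - 16/9 + 8*pi**2) - (16/9) = -4*pi/3 - 32/9 + 8*pi**2.
Hence b_3 = (1/pi)·(-4*pi/3 - 32/9 + 8*pi**2) = -4/3 - 32/(9*pi) + 8*pi.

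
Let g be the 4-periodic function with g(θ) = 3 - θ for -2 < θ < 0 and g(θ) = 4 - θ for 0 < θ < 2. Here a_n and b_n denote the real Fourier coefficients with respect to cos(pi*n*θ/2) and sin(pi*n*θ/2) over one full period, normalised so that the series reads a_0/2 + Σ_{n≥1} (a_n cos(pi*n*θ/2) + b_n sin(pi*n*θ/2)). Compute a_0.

7

a_0 = 1/2 ∫_{-2}^{2} g(θ) dθ = 1/2 · (14) = 7.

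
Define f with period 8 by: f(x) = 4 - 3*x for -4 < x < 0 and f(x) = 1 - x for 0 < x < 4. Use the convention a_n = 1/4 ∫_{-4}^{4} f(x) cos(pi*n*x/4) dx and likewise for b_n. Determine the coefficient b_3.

-22/(3*pi)

b_3 = 1/4 ∫_{-4}^{4} f(x) sin(3*pi*x/4) dx.
Split the integral at the breakpoints.
Integrating by parts (boundary term plus one more integral), an antiderivative of (4 - 3*x) sin(3*pi*x/4) is 4*x*cos(3*pi*x/4)/pi - 16*sin(3*pi*x/4)/(3*pi**2) - 16*cos(3*pi*x/4)/(3*pi); evaluating from -4 to 0: ∫_{-4}^{0} (4 - 3*x) sin(3*pi*x/4) dx = (-16/(3*pi)) - (64/(3*pi)) = -80/(3*pi).
Integrating by parts (boundary term plus one more integral), an antiderivative of (1 - x) sin(3*pi*x/4) is 4*x*cos(3*pi*x/4)/(3*pi) - 16*sin(3*pi*x/4)/(9*pi**2) - 4*cos(3*pi*x/4)/(3*pi); evaluating from 0 to 4: ∫_{0}^{4} (1 - x) sin(3*pi*x/4) dx = (-4/pi) - (-4/(3*pi)) = -8/(3*pi).
Summing the pieces and multiplying by (1/4) gives b_3 = -22/(3*pi).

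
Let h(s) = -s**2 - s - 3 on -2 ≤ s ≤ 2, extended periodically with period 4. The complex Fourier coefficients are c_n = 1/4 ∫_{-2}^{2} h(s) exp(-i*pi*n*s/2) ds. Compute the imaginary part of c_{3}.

Since h is real-valued, Im(c_{3}) = -1/4 ∫_{-2}^{2} h(s) sin(3*pi*s/2) ds = -b_{3}/2.
Integrating by parts twice (tabular method), an antiderivative of (-s**2 - s - 3) sin(3*pi*s/2) is 2*s**2*cos(3*pi*s/2)/(3*pi) - 8*s*sin(3*pi*s/2)/(9*pi**2) + 2*s*cos(3*pi*s/2)/(3*pi) - 4*sin(3*pi*s/2)/(9*pi**2) - 16*cos(3*pi*s/2)/(27*pi**3) + 2*cos(3*pi*s/2)/pi; evaluating from -2 to 2: ∫_{-2}^{2} (-s**2 - s - 3) sin(3*pi*s/2) ds = (-6/pi + 16/(27*pi**3)) - (2*(8 - 45*pi**2)/(27*pi**3)) = -8/(3*pi).
Hence Im(c_{3}) = (-1/4)·(-8/(3*pi)) = 2/(3*pi).

2/(3*pi)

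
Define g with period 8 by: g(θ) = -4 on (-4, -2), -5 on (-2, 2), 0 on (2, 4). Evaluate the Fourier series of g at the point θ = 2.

-5/2

At θ = 2 the one-sided limits are g(2^-) = -5 and g(2^+) = 0.
By Dirichlet's theorem the series converges to their average, [(-5) + (0)]/2 = -5/2.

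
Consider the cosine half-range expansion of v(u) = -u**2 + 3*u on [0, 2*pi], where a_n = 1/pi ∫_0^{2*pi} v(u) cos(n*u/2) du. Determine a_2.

-4

a_2 = 1/pi ∫_0^{2*pi} (-u**2 + 3*u) cos(u) du.
Integrating by parts twice (tabular method), an antiderivative of (-u**2 + 3*u) cos(u) is -u**2*sin(u) + 3*u*sin(u) - 2*u*cos(u) + 2*sin(u) + 3*cos(u); evaluating from 0 to 2*pi: ∫_{0}^{2*pi} (-u**2 + 3*u) cos(u) du = (3 - 4*pi) - (3) = -4*pi.
Hence a_2 = (1/pi)·(-4*pi) = -4.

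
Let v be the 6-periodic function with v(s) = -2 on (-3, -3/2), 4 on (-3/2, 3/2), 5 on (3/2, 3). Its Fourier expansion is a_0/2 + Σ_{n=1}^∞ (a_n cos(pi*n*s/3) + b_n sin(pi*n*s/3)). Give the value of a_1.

5/pi

a_1 = 1/3 ∫_{-3}^{3} v(s) cos(pi*s/3) ds.
Split the integral at the breakpoints.
Directly, an antiderivative of (-2) cos(pi*s/3) is -6*sin(pi*s/3)/pi; evaluating from -3 to -3/2: ∫_{-3}^{-3/2} (-2) cos(pi*s/3) ds = (6/pi) - (0) = 6/pi.
Directly, an antiderivative of (4) cos(pi*s/3) is 12*sin(pi*s/3)/pi; evaluating from -3/2 to 3/2: ∫_{-3/2}^{3/2} (4) cos(pi*s/3) ds = (12/pi) - (-12/pi) = 24/pi.
Directly, an antiderivative of (5) cos(pi*s/3) is 15*sin(pi*s/3)/pi; evaluating from 3/2 to 3: ∫_{3/2}^{3} (5) cos(pi*s/3) ds = (0) - (15/pi) = -15/pi.
Summing the pieces and multiplying by (1/3) gives a_1 = 5/pi.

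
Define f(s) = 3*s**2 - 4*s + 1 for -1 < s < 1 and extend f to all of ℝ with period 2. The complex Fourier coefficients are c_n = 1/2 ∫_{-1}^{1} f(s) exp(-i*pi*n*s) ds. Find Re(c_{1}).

-6/pi**2

Since f is real-valued, Re(c_{1}) = 1/2 ∫_{-1}^{1} f(s) cos(pi*s) ds = a_{1}/2.
Integrating by parts twice (tabular method), an antiderivative of (3*s**2 - 4*s + 1) cos(pi*s) is 3*s**2*sin(pi*s)/pi - 4*s*sin(pi*s)/pi + 6*s*cos(pi*s)/pi**2 - 6*sin(pi*s)/pi**3 + sin(pi*s)/pi - 4*cos(pi*s)/pi**2; evaluating from -1 to 1: ∫_{-1}^{1} (3*s**2 - 4*s + 1) cos(pi*s) ds = (-2/pi**2) - (10/pi**2) = -12/pi**2.
Hence Re(c_{1}) = (1/2)·(-12/pi**2) = -6/pi**2.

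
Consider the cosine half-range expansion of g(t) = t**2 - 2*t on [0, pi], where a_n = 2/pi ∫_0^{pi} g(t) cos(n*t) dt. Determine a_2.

a_2 = 2/pi ∫_0^{pi} (t**2 - 2*t) cos(2*t) dt.
Integrating by parts twice (tabular method), an antiderivative of (t**2 - 2*t) cos(2*t) is t**2*sin(2*t)/2 - t*sin(2*t) + t*cos(2*t)/2 - sin(2*t)/4 - cos(2*t)/2; evaluating from 0 to pi: ∫_{0}^{pi} (t**2 - 2*t) cos(2*t) dt = (-1/2 + pi/2) - (-1/2) = pi/2.
Hence a_2 = (2/pi)·(pi/2) = 1.

1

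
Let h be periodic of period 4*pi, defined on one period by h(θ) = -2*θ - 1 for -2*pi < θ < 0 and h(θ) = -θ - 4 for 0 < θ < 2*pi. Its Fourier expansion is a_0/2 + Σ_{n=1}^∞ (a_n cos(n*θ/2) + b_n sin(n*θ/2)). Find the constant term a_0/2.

-5/2 + pi/2

a_0 = (1/(2*pi)) ∫_{-2*pi}^{2*pi} h(θ) dθ = (1/(2*pi)) · (2*pi*(-5 + pi)) = -5 + pi.
So the constant term a_0/2 = -5/2 + pi/2.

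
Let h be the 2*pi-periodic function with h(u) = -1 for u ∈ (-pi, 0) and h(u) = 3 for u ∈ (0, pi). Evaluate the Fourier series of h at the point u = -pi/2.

h is continuous at u = -pi/2 with value -1, so the series converges to -1 there.

-1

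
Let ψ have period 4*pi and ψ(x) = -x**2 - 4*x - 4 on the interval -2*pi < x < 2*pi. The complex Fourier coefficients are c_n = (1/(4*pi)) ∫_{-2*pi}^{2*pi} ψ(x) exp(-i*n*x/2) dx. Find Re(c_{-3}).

Since ψ is real-valued, Re(c_{-3}) = (1/(4*pi)) ∫_{-2*pi}^{2*pi} ψ(x) cos(-3*x/2) dx = a_{3}/2.
Integrating by parts twice (tabular method), an antiderivative of (-x**2 - 4*x - 4) cos(-3*x/2) is -2*x**2*sin(3*x/2)/3 - 8*x*sin(3*x/2)/3 - 8*x*cos(3*x/2)/9 - 56*sin(3*x/2)/27 - 16*cos(3*x/2)/9; evaluating from -2*pi to 2*pi: ∫_{-2*pi}^{2*pi} (-x**2 - 4*x - 4) cos(-3*x/2) dx = (16/9 + 16*pi/9) - (16/9 - 16*pi/9) = 32*pi/9.
Hence Re(c_{-3}) = (1/(4*pi))·(32*pi/9) = 8/9.

8/9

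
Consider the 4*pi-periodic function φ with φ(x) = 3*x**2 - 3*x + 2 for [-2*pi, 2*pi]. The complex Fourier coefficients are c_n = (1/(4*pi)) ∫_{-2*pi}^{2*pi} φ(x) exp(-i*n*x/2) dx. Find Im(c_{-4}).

Since φ is real-valued, Im(c_{-4}) = -(1/(4*pi)) ∫_{-2*pi}^{2*pi} φ(x) sin(-2*x) dx = b_{4}/2.
Integrating by parts twice (tabular method), an antiderivative of (3*x**2 - 3*x + 2) sin(-2*x) is 3*x**2*cos(2*x)/2 - 3*x*sin(2*x)/2 - 3*x*cos(2*x)/2 + 3*sin(2*x)/4 + cos(2*x)/4; evaluating from -2*pi to 2*pi: ∫_{-2*pi}^{2*pi} (3*x**2 - 3*x + 2) sin(-2*x) dx = (-3*pi + 1/4 + 6*pi**2) - (1/4 + 3*pi + 6*pi**2) = -6*pi.
Hence Im(c_{-4}) = (-1/(4*pi))·(-6*pi) = 3/2.

3/2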